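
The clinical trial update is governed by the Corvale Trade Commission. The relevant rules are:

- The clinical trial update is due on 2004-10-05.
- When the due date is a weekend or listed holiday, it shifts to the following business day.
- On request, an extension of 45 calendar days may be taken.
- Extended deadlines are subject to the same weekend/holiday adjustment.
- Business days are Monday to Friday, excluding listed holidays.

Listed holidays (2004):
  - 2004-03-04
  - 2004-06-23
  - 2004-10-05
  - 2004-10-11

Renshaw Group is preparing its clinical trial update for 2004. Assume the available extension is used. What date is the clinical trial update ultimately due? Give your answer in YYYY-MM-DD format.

2004-11-22

Start from the fixed due date, 2004-10-05.
Because 2004-10-05 is a listed holiday, the deadline becomes 2004-10-06 (Wednesday).
With the 45-day extension, 2004-10-06 becomes 2004-11-20.
2004-11-20 falls on a Saturday. Rolling to the next business day gives 2004-11-22, a Monday.
The final due date is 2004-11-22.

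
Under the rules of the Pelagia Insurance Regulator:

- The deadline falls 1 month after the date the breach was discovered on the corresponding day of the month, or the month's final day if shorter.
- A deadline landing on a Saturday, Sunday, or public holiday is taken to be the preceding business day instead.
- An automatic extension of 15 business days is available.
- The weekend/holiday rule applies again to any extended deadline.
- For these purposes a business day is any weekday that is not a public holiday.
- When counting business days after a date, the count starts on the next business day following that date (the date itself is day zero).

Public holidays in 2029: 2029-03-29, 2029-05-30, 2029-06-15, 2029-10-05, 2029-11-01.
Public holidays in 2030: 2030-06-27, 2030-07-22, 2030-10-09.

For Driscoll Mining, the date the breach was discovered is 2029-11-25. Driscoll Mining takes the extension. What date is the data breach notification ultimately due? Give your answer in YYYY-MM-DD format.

1 month after 2029-11-25, on the same day of the month, is 2029-12-25.
2029-12-25 falls on a Tuesday, which is a business day, so no adjustment is needed.
The 15-business-day extension runs from 2029-12-25 to 2030-01-15.
2030-01-15 is a Tuesday and not a listed holiday, so it stands.
The final due date is 2030-01-15.

2030-01-15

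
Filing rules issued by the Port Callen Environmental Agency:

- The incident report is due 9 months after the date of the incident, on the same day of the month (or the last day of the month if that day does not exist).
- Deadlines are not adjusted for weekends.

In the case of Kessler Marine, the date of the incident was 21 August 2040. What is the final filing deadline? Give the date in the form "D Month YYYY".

21 May 2041

Moving 9 months forward from 21 August 2040 on the corresponding day gives 21 May 2041.
No adjustment is made for weekends or holidays, so 21 May 2041 stands.
So the filing is due 21 May 2041.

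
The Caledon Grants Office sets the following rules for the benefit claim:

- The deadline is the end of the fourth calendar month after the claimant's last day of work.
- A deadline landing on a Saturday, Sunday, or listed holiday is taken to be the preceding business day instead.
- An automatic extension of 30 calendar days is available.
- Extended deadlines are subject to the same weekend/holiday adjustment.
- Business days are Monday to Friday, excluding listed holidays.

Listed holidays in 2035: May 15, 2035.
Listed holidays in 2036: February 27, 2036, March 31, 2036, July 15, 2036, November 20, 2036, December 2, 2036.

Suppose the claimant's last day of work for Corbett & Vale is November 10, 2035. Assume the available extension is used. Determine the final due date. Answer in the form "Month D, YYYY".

April 25, 2036

4 months after November 10, 2035 is March 2036; that month ends on March 31, 2036.
March 31, 2036 falls on a listed holiday. Rolling to the preceding business day gives March 28, 2036, a Friday.
Applying the 30-calendar-day extension: March 28, 2036 + 30 days = April 27, 2036.
Because April 27, 2036 is a Sunday, the deadline becomes April 25, 2036 (Friday).
The final due date is April 25, 2036.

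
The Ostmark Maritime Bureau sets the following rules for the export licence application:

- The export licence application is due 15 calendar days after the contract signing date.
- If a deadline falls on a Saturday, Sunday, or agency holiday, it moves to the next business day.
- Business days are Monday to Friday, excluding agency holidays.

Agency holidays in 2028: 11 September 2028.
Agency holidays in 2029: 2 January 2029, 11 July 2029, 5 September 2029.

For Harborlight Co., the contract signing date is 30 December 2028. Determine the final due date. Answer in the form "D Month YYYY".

15 January 2029

Adding 15 calendar days to 30 December 2028 gives 14 January 2029.
14 January 2029 falls on a Sunday. Rolling to the next business day gives 15 January 2029, a Monday.
So the filing is due 15 January 2029.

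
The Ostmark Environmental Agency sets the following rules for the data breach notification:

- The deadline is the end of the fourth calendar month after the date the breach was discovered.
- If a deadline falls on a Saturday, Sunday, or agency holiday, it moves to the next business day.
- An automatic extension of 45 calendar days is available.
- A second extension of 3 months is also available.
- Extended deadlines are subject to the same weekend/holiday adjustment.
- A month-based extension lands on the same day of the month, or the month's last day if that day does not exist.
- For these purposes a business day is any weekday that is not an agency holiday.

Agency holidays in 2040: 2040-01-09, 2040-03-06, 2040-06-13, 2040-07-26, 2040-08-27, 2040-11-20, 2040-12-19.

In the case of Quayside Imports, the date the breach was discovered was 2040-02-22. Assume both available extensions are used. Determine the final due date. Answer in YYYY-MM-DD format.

4 months after 2040-02-22 falls in June 2040; the last day of that month is 2040-06-30.
Because 2040-06-30 is a Saturday, the deadline becomes 2040-07-02 (Monday).
Add the 45 calendar-day extension to 2040-07-02: 2040-08-16.
2040-08-16 falls on a Thursday, which is a business day, so no adjustment is needed.
Add 3 months to 2040-08-16: 2040-11-16.
2040-11-16 falls on a Friday, which is a business day, so no adjustment is needed.
The final due date is 2040-11-16.

2040-11-16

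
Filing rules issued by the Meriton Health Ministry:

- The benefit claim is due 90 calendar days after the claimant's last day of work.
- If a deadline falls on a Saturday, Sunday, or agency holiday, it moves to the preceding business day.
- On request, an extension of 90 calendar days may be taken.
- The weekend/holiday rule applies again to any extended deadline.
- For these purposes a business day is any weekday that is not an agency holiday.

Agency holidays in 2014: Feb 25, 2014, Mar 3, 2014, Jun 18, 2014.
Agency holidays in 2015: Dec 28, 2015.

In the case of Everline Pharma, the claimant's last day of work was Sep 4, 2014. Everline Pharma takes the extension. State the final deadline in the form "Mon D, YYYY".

From Sep 4, 2014, 90 calendar days later is Dec 3, 2014.
Dec 3, 2014 falls on a Wednesday, which is a business day, so no adjustment is needed.
The 90-calendar-day extension moves the deadline from Dec 3, 2014 to Mar 3, 2015.
Mar 3, 2015 falls on a Tuesday, which is a business day, so no adjustment is needed.
The final due date is Mar 3, 2015.

Mar 3, 2015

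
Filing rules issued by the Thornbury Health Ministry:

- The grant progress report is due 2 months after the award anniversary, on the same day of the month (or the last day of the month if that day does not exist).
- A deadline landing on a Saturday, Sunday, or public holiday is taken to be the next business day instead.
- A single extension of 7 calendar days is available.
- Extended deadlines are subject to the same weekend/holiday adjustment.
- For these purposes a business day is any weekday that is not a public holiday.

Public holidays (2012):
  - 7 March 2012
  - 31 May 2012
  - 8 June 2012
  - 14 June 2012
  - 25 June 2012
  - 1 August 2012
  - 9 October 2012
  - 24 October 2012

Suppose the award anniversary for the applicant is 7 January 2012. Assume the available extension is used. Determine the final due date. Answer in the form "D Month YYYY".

2 months after 7 January 2012, on the same day of the month, is 7 March 2012.
7 March 2012 falls on a listed holiday. Rolling to the next business day gives 8 March 2012, a Thursday.
With the 7-day extension, 8 March 2012 becomes 15 March 2012.
15 March 2012 falls on a Thursday, which is a business day, so no adjustment is needed.
The final due date is 15 March 2012.

15 March 2012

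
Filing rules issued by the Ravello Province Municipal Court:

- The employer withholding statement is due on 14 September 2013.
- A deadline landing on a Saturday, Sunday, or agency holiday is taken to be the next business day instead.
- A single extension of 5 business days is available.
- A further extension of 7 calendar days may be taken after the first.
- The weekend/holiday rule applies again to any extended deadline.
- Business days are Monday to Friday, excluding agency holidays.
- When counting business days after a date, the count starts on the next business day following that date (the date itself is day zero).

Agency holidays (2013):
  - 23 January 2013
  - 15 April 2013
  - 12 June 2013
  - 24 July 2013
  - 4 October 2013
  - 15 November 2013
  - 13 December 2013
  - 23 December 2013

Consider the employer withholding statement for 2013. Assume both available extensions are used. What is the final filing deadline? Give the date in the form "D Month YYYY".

30 September 2013

The statutory due date is 14 September 2013.
14 September 2013 is a Saturday, so it moves to the next business day, 16 September 2013 (Monday).
The 5-business-day extension runs from 16 September 2013 to 23 September 2013.
23 September 2013 is a Monday and not a listed holiday, so it stands.
Applying the 7-calendar-day extension: 23 September 2013 + 7 days = 30 September 2013.
30 September 2013 falls on a Monday, which is a business day, so no adjustment is needed.
Final deadline: 30 September 2013.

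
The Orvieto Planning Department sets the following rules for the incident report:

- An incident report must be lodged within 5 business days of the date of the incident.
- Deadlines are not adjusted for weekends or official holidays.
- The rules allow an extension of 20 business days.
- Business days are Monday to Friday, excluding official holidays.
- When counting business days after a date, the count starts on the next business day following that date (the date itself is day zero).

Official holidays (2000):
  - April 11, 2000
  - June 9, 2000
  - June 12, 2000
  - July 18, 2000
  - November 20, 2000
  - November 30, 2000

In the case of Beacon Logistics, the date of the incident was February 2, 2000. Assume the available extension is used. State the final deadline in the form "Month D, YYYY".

Counting 5 business days after February 2, 2000 (skipping weekends and listed holidays) reaches February 9, 2000.
February 9, 2000 falls on a Wednesday. The rules make no weekend/holiday allowance, so it remains February 9, 2000.
Counting 20 further business days from February 9, 2000 reaches March 8, 2000.
No adjustment is made for weekends or holidays, so March 8, 2000 stands.
So the filing is due March 8, 2000.

March 8, 2000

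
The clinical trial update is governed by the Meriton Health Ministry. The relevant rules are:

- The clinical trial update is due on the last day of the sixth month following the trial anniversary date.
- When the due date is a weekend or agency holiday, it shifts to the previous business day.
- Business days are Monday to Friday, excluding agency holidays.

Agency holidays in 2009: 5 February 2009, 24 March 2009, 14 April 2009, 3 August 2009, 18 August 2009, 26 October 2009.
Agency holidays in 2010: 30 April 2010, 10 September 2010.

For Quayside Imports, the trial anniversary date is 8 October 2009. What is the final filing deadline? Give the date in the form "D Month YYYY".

29 April 2010

6 months after 8 October 2009 is April 2010; that month ends on 30 April 2010.
30 April 2010 is a listed holiday; the preceding business day is 29 April 2010 (Thursday).
The final due date is 29 April 2010.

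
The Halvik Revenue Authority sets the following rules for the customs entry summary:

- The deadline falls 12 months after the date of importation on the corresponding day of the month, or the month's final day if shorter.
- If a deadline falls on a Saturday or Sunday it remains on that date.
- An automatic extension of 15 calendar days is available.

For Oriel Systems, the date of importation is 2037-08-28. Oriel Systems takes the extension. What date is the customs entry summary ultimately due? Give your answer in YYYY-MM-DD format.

2038-09-12

Moving 12 months forward from 2037-08-28 on the corresponding day gives 2038-08-28.
2038-08-28 falls on a Saturday. The rules make no weekend/holiday allowance, so it remains 2038-08-28.
The 15-calendar-day extension moves the deadline from 2038-08-28 to 2038-09-12.
No adjustment is made for weekends or holidays, so 2038-09-12 stands.
Final deadline: 2038-09-12.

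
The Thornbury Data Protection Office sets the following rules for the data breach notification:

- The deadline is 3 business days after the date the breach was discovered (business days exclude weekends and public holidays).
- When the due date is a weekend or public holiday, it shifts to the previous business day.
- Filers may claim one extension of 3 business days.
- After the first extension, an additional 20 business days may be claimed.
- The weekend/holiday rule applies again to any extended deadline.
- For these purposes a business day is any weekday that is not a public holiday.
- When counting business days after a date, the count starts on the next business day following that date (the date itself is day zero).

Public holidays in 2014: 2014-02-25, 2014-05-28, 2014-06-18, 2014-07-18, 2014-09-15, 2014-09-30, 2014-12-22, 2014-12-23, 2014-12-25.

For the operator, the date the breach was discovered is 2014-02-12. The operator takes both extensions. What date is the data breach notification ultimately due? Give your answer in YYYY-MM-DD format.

2014-03-21

3 business days after 2014-02-12, excluding weekends and holidays, is 2014-02-17.
2014-02-17 is a Monday and not a listed holiday, so it stands.
Counting 3 further business days from 2014-02-17 reaches 2014-02-20.
2014-02-20 falls on a Thursday, which is a business day, so no adjustment is needed.
The 20-business-day extension runs from 2014-02-20 to 2014-03-21.
2014-03-21 falls on a Friday, which is a business day, so no adjustment is needed.
So the filing is due 2014-03-21.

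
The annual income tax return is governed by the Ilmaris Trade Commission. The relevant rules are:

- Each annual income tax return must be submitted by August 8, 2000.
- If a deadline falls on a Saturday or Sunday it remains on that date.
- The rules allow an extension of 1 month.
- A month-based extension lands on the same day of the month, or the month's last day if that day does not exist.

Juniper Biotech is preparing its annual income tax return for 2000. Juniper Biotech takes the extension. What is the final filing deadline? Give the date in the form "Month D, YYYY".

The statutory due date is August 8, 2000.
August 8, 2000 is a Tuesday; no weekend or holiday adjustment applies.
The 1 month extension carries August 8, 2000 to September 8, 2000.
September 8, 2000 is a Friday; no weekend or holiday adjustment applies.
So the filing is due September 8, 2000.

September 8, 2000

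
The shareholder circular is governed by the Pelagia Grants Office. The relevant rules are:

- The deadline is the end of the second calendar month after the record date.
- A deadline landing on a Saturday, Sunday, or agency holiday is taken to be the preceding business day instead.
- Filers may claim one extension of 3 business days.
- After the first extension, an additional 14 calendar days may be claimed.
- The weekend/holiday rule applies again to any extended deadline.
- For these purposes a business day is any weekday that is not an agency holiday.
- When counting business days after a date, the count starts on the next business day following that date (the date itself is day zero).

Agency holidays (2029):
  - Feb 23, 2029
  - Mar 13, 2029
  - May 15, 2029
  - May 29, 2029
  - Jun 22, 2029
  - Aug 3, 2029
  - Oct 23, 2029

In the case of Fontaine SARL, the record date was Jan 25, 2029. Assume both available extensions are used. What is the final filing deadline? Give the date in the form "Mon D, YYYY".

2 months after Jan 25, 2029 falls in March 2029; the last day of that month is Mar 31, 2029.
Because Mar 31, 2029 is a Saturday, the deadline becomes Mar 30, 2029 (Friday).
The 3-business-day extension runs from Mar 30, 2029 to Apr 4, 2029.
Apr 4, 2029 falls on a Wednesday, which is a business day, so no adjustment is needed.
Applying the 14-calendar-day extension: Apr 4, 2029 + 14 days = Apr 18, 2029.
Since Apr 18, 2029 is a Wednesday and not a holiday, the date is unchanged.
Final deadline: Apr 18, 2029.

Apr 18, 2029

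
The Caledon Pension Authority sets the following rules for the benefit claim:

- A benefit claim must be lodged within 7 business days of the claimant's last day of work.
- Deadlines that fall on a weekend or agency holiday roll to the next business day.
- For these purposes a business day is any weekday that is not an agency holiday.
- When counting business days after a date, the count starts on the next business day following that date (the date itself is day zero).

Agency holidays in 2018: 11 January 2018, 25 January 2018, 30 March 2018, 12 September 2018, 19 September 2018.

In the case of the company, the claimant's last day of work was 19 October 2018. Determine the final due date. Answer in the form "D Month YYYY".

30 October 2018

Starting the day after 19 October 2018 and counting 7 business days lands on 30 October 2018.
30 October 2018 falls on a Tuesday, which is a business day, so no adjustment is needed.
Deadline: 30 October 2018.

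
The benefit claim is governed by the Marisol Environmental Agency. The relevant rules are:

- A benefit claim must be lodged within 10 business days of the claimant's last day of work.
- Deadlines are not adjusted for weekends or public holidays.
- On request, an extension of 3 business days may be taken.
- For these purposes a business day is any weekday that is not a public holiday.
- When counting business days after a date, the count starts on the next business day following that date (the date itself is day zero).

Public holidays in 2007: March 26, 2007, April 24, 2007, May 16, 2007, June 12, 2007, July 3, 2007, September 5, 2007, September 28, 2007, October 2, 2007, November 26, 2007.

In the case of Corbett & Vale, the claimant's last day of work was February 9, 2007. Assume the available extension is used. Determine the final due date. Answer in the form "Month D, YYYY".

10 business days after February 9, 2007, excluding weekends and holidays, is February 23, 2007.
February 23, 2007 falls on a Friday. The rules make no weekend/holiday allowance, so it remains February 23, 2007.
Counting 3 further business days from February 23, 2007 reaches February 28, 2007.
February 28, 2007 is a Wednesday; no weekend or holiday adjustment applies.
Deadline: February 28, 2007.

February 28, 2007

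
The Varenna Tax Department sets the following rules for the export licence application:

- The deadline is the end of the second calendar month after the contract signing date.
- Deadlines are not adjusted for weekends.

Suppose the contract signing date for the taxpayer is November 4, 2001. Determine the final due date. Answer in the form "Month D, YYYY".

2 months after November 4, 2001 falls in January 2002; the last day of that month is January 31, 2002.
January 31, 2002 is a Thursday; no weekend or holiday adjustment applies.
The final due date is January 31, 2002.

January 31, 2002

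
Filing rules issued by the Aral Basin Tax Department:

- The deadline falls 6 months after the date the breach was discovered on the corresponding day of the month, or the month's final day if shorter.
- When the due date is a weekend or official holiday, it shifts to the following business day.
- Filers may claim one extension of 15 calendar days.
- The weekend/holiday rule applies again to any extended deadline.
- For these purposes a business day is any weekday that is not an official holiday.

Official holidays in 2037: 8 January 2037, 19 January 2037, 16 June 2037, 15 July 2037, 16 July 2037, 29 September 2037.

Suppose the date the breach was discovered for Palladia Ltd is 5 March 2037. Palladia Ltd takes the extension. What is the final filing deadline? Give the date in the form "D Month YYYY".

22 September 2037

6 months after 5 March 2037, on the same day of the month, is 5 September 2037.
5 September 2037 is a Saturday; the next business day is 7 September 2037 (Monday).
Add the 15 calendar-day extension to 7 September 2037: 22 September 2037.
Since 22 September 2037 is a Tuesday and not a holiday, the date is unchanged.
Final deadline: 22 September 2037.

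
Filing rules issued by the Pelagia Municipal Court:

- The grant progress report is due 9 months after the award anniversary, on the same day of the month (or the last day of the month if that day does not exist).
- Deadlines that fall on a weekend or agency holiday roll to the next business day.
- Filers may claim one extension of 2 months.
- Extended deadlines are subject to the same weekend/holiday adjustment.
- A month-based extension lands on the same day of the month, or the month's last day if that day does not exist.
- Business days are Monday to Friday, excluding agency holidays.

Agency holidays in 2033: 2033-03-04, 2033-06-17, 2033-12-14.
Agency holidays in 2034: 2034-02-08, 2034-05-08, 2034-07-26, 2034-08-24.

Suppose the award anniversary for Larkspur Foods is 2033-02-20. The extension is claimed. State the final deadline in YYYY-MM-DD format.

2034-01-23

9 months after 2033-02-20, on the same day of the month, is 2033-11-20.
2033-11-20 falls on a Sunday. Rolling to the next business day gives 2033-11-21, a Monday.
Add 2 months to 2033-11-21: 2034-01-21.
2034-01-21 falls on a Saturday. Rolling to the next business day gives 2034-01-23, a Monday.
Deadline: 2034-01-23.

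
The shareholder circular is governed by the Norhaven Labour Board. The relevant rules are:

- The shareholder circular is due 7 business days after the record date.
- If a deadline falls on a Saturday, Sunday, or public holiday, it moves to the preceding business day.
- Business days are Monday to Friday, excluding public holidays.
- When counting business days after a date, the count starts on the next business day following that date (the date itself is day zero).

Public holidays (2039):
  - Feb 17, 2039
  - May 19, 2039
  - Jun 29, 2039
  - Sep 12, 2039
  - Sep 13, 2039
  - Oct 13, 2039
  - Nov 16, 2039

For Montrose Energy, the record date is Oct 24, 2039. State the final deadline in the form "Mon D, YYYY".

Starting the day after Oct 24, 2039 and counting 7 business days lands on Nov 2, 2039.
Nov 2, 2039 (Wednesday) is already a business day.
Final deadline: Nov 2, 2039.

Nov 2, 2039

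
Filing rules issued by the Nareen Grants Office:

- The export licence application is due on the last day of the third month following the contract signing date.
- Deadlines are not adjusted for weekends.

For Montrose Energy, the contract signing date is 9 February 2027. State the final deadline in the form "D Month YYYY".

31 May 2027

3 months after 9 February 2027 falls in May 2027; the last day of that month is 31 May 2027.
31 May 2027 is a Monday; no weekend or holiday adjustment applies.
So the filing is due 31 May 2027.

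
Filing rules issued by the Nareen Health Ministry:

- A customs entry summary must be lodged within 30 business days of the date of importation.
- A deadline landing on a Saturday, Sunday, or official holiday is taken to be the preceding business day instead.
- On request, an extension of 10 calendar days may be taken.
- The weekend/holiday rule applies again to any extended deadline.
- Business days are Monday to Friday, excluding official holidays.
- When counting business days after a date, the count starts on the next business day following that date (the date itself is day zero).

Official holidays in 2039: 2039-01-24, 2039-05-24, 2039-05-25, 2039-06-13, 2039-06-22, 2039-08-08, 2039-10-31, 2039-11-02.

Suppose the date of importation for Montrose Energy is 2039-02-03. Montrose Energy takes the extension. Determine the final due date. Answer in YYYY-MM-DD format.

2039-03-25

30 business days after 2039-02-03, excluding weekends and holidays, is 2039-03-17.
2039-03-17 (Thursday) is already a business day.
With the 10-day extension, 2039-03-17 becomes 2039-03-27.
2039-03-27 is a Sunday; the preceding business day is 2039-03-25 (Friday).
So the filing is due 2039-03-25.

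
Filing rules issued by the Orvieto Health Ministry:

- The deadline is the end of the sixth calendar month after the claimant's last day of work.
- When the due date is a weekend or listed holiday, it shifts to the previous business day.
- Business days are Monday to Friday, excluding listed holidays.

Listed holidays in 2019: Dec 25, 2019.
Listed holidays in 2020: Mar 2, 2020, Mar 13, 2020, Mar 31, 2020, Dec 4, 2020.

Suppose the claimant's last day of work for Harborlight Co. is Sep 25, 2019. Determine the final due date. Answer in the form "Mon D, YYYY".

Mar 30, 2020

The sixth month after Sep 25, 2019 is March 2020, whose last day is Mar 31, 2020.
Because Mar 31, 2020 is a listed holiday, the deadline becomes Mar 30, 2020 (Monday).
The final due date is Mar 30, 2020.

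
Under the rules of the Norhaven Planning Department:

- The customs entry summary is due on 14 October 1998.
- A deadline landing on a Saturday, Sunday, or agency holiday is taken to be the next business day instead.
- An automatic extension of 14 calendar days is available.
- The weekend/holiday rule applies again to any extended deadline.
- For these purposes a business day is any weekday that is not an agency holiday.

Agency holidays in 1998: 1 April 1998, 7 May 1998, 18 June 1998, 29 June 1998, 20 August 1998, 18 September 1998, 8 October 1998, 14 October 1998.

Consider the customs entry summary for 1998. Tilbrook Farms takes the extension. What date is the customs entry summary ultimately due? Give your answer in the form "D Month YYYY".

Start from the fixed due date, 14 October 1998.
14 October 1998 is a listed holiday; the next business day is 15 October 1998 (Thursday).
The 14-calendar-day extension moves the deadline from 15 October 1998 to 29 October 1998.
Since 29 October 1998 is a Thursday and not a holiday, the date is unchanged.
So the filing is due 29 October 1998.

29 October 1998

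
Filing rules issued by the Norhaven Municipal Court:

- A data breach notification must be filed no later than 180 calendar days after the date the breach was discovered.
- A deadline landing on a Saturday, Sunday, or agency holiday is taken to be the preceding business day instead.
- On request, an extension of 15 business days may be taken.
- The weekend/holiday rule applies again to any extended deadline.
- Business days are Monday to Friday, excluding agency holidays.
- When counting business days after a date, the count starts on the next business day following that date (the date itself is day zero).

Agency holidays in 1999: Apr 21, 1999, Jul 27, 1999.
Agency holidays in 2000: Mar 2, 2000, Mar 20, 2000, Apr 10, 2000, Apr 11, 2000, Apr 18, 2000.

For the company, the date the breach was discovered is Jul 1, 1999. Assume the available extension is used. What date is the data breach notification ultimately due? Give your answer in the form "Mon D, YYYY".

Jan 18, 2000

From Jul 1, 1999, 180 calendar days later is Dec 28, 1999.
Dec 28, 1999 falls on a Tuesday, which is a business day, so no adjustment is needed.
The 15-business-day extension runs from Dec 28, 1999 to Jan 18, 2000.
Since Jan 18, 2000 is a Tuesday and not a holiday, the date is unchanged.
Final deadline: Jan 18, 2000.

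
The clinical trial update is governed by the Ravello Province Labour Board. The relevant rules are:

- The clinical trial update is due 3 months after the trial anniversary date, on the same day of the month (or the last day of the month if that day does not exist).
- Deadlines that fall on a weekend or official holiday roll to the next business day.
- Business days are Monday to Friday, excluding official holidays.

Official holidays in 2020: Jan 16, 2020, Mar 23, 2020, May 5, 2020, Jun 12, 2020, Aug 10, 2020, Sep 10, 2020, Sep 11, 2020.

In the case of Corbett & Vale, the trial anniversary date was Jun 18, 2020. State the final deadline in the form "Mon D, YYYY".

Moving 3 months forward from Jun 18, 2020 on the corresponding day gives Sep 18, 2020.
Sep 18, 2020 falls on a Friday, which is a business day, so no adjustment is needed.
The final due date is Sep 18, 2020.

Sep 18, 2020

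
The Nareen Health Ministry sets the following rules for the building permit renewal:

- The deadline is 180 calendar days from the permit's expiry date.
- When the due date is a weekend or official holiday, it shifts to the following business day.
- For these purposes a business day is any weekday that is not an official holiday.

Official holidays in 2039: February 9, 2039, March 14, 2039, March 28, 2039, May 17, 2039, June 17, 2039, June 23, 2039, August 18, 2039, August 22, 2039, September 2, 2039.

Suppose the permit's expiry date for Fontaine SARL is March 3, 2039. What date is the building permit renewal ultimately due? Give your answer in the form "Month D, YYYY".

180 calendar days after March 3, 2039 is August 30, 2039.
August 30, 2039 (Tuesday) is already a business day.
The final due date is August 30, 2039.

August 30, 2039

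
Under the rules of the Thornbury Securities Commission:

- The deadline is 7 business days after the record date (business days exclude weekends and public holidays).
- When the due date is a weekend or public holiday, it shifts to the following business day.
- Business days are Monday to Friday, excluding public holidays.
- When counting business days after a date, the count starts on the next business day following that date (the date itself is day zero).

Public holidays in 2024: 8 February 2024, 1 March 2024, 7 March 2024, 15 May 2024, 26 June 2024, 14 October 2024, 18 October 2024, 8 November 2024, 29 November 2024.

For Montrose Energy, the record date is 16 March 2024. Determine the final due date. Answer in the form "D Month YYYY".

Starting the day after 16 March 2024 and counting 7 business days lands on 26 March 2024.
26 March 2024 is a Tuesday and not a listed holiday, so it stands.
The final due date is 26 March 2024.

26 March 2024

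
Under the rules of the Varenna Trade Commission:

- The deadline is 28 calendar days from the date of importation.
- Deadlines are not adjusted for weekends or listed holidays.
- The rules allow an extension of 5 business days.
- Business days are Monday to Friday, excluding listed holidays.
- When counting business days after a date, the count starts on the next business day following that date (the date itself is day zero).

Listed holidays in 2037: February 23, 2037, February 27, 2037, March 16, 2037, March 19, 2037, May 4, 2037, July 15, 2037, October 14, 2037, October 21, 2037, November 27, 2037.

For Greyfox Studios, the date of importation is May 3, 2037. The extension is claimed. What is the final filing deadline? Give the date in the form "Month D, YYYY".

Trigger date May 3, 2037 + 28 calendar days = May 31, 2037.
No adjustment is made for weekends or holidays, so May 31, 2037 stands.
The 5-business-day extension runs from May 31, 2037 to June 5, 2037.
No adjustment is made for weekends or holidays, so June 5, 2037 stands.
Deadline: June 5, 2037.

June 5, 2037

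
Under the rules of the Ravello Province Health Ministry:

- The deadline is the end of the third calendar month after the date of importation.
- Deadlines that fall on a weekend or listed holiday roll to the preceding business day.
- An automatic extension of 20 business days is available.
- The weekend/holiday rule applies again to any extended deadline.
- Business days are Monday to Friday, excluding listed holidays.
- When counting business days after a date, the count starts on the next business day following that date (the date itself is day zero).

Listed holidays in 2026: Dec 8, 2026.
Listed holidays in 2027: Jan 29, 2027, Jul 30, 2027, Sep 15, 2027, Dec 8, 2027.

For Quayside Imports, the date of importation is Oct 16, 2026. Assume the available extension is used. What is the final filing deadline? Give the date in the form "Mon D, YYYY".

Feb 26, 2027

The third month after Oct 16, 2026 is January 2027, whose last day is Jan 31, 2027.
Jan 31, 2027 is a Sunday, so it moves to the preceding business day, Jan 28, 2027 (Thursday).
The 20-business-day extension runs from Jan 28, 2027 to Feb 26, 2027.
Since Feb 26, 2027 is a Friday and not a holiday, the date is unchanged.
So the filing is due Feb 26, 2027.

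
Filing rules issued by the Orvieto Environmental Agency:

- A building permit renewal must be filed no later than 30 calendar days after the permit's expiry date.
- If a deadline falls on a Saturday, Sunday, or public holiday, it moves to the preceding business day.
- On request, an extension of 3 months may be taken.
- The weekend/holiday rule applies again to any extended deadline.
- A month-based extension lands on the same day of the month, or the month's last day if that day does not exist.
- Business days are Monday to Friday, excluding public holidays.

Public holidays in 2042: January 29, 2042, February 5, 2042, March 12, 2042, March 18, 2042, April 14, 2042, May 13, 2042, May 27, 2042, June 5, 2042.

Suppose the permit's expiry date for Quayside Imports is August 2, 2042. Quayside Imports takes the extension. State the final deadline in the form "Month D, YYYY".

December 1, 2042

30 calendar days after August 2, 2042 is September 1, 2042.
September 1, 2042 (Monday) is already a business day.
The 3 months extension carries September 1, 2042 to December 1, 2042.
Since December 1, 2042 is a Monday and not a holiday, the date is unchanged.
Final deadline: December 1, 2042.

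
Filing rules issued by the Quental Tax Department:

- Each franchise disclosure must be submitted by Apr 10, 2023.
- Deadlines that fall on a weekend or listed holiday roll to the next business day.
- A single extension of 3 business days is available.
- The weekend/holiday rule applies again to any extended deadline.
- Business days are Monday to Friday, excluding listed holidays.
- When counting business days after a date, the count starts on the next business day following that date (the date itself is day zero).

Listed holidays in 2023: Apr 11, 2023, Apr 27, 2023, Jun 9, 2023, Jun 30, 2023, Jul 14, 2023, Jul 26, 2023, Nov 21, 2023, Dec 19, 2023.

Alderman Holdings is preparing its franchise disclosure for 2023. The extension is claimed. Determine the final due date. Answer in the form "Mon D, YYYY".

Apr 14, 2023

Start from the fixed due date, Apr 10, 2023.
Apr 10, 2023 (Monday) is already a business day.
The 3-business-day extension runs from Apr 10, 2023 to Apr 14, 2023.
Apr 14, 2023 (Friday) is already a business day.
Deadline: Apr 14, 2023.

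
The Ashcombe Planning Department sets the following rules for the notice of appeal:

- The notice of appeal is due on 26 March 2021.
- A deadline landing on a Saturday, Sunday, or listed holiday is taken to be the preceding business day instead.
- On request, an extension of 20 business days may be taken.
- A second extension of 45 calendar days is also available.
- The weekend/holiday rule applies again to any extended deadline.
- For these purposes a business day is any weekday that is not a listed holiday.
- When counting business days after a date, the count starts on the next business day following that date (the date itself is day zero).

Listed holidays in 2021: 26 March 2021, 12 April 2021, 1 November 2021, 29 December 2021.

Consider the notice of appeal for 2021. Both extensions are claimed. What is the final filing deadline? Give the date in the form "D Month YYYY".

10 June 2021

The statutory due date is 26 March 2021.
Because 26 March 2021 is a listed holiday, the deadline becomes 25 March 2021 (Thursday).
The 20-business-day extension runs from 25 March 2021 to 26 April 2021.
26 April 2021 falls on a Monday, which is a business day, so no adjustment is needed.
Add the 45 calendar-day extension to 26 April 2021: 10 June 2021.
10 June 2021 (Thursday) is already a business day.
Deadline: 10 June 2021.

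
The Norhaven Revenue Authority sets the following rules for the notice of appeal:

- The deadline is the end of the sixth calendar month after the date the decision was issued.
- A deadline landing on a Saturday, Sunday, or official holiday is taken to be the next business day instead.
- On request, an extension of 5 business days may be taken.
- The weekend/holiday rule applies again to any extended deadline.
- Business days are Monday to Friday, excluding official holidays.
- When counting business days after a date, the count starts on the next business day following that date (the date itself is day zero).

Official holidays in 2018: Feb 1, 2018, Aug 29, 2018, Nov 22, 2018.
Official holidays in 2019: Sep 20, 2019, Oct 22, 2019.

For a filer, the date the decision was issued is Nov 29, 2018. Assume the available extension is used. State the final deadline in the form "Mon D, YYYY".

Jun 7, 2019

The sixth month after Nov 29, 2018 is May 2019, whose last day is May 31, 2019.
May 31, 2019 falls on a Friday, which is a business day, so no adjustment is needed.
Applying the 5-business-day extension: 5 business days after May 31, 2019 is Jun 7, 2019.
Since Jun 7, 2019 is a Friday and not a holiday, the date is unchanged.
Deadline: Jun 7, 2019.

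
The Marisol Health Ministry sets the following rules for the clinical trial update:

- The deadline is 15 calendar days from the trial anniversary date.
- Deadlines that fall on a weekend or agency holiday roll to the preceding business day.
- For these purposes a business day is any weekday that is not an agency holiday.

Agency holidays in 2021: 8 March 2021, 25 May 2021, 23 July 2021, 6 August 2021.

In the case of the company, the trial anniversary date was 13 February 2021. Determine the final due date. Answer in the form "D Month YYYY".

26 February 2021

Trigger date 13 February 2021 + 15 calendar days = 28 February 2021.
28 February 2021 is a Sunday; the preceding business day is 26 February 2021 (Friday).
So the filing is due 26 February 2021.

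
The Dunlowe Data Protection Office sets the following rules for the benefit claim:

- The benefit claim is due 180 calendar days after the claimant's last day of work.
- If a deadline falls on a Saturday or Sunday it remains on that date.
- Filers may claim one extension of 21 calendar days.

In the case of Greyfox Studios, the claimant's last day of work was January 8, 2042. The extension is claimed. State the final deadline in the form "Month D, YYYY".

180 calendar days after January 8, 2042 is July 7, 2042.
July 7, 2042 is a Monday; no weekend or holiday adjustment applies.
With the 21-day extension, July 7, 2042 becomes July 28, 2042.
July 28, 2042 is a Monday; no weekend or holiday adjustment applies.
The final due date is July 28, 2042.

July 28, 2042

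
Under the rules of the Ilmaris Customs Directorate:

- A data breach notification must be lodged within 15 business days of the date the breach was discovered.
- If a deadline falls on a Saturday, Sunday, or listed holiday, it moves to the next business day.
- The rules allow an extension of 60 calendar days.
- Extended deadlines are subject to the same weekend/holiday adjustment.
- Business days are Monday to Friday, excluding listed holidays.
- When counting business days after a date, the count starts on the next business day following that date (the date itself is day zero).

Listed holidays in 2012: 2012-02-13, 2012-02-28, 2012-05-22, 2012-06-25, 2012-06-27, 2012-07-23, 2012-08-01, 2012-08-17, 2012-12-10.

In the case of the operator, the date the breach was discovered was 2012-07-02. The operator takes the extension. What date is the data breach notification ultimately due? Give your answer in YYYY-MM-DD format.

2012-09-24

15 business days after 2012-07-02, excluding weekends and holidays, is 2012-07-24.
2012-07-24 falls on a Tuesday, which is a business day, so no adjustment is needed.
Applying the 60-calendar-day extension: 2012-07-24 + 60 days = 2012-09-22.
2012-09-22 falls on a Saturday. Rolling to the next business day gives 2012-09-24, a Monday.
Deadline: 2012-09-24.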